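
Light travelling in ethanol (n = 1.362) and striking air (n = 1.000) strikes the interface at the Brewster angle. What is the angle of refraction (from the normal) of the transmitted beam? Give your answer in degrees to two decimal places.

θ_t ≈ 53.71°

θ_B = arctan(n₂/n₁) = arctan(1.000/1.362) = 36.29°.
Since θ_B + θ_t = 90° at Brewster incidence, θ_t = 90° − 36.29° = 53.71°.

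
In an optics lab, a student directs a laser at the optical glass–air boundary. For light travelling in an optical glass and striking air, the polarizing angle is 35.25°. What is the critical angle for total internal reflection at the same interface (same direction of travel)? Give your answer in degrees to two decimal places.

θ_c ≈ 44.97°

From Brewster, n₂/n₁ = tan θ_B = tan 35.25° = 0.7067.
Then sin θ_c = n₂/n₁ = 0.7067, so θ_c = arcsin 0.7067 = 44.97°.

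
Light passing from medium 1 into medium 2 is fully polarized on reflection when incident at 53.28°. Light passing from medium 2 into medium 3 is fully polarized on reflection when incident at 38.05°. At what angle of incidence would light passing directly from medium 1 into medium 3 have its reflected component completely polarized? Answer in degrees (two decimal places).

tan θ_B(1→2) = n₂/n₁ = tan 53.28° = 1.3406.
tan θ_B(2→3) = n₃/n₂ = tan 38.05° = 0.7827.
So n₃/n₁ = (n₂/n₁)(n₃/n₂) = 1.3406 × 0.7827 = 1.0493.
θ_B(1→3) = arctan(1.0493) = 46.38°.

θ_B ≈ 46.38°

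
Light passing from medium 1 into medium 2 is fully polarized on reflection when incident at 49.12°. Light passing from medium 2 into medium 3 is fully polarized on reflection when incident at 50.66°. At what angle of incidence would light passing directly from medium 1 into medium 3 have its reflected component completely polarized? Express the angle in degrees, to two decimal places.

n₂/n₁ = tan 49.12° = 1.1552 and n₃/n₂ = tan 50.66° = 1.2200.
So n₃/n₁ = (n₂/n₁)(n₃/n₂) = 1.1552 × 1.2200 = 1.4094.
θ_B(1→3) = arctan(1.4094) = 54.64°.

θ_B ≈ 54.64°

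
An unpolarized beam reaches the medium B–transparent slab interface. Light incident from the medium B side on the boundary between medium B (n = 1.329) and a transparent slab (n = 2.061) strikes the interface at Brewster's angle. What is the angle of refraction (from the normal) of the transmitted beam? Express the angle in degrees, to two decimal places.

θ_t ≈ 32.82°

θ_B = arctan(n₂/n₁) = arctan(2.061/1.329) = 57.18°.
Since θ_B + θ_t = 90° at Brewster incidence, θ_t = 90° − 57.18° = 32.82°.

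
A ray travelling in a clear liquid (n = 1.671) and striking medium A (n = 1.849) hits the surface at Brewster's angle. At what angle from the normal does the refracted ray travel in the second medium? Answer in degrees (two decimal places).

θ_B = arctan(n₂/n₁) = arctan(1.849/1.671) = 47.89°.
Since θ_B + θ_t = 90° at Brewster incidence, θ_t = 90° − 47.89° = 42.11°.

θ_t ≈ 42.11°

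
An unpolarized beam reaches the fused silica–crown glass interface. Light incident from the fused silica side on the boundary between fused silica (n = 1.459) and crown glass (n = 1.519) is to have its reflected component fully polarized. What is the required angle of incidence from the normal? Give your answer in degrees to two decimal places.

The reflected p-component vanishes when tan θ_B = n₂/n₁.
Here n₂/n₁ = 1.519/1.459 = 1.0411, and Brewster's law gives tan θ_B = n₂/n₁.
So θ_B = arctan 1.0411 = 46.15°.

θ_B ≈ 46.15°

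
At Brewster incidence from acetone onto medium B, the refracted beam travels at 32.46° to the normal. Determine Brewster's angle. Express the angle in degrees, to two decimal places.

θ_B ≈ 57.54°

At Brewster's angle the reflected and refracted rays are perpendicular, so θ_B + θ_t = 90°.
So θ_B = 90° − θ_t = 90° − 32.46° = 57.54°.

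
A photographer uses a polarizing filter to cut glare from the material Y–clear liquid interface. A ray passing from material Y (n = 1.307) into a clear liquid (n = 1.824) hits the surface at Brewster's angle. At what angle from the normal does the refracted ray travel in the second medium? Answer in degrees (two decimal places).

First find Brewster's angle: tan θ_B = 1.824/1.307 = 1.3956, giving θ_B = 54.38°.
At Brewster's angle the reflected and refracted rays are perpendicular, so θ_t = 90° − θ_B = 90° − 54.38° = 35.62°.

θ_t ≈ 35.62°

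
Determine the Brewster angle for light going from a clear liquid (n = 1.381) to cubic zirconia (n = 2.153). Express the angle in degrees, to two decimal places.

Brewster's condition: tan θ_B = n₂/n₁ = 2.153/1.381 = 1.5590.
θ_B = arctan(1.5590) = 57.32°.

θ_B ≈ 57.32°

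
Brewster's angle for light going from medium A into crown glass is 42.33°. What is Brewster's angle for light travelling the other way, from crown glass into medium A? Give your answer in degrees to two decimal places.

Reversing the direction swaps n₁ and n₂, so tan θ_B' = 1/tan θ_B and θ_B' = 90° − θ_B.
Hence θ_B' = 90° − 42.33° = 47.67°.

θ_B' ≈ 47.67°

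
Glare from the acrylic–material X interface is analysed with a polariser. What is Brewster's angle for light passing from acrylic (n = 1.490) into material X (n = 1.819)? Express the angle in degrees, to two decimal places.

tan θ_B = n₂/n₁ = 1.819/1.490 = 1.2208.
So θ_B = arctan 1.2208 = 50.68°.

θ_B ≈ 50.68°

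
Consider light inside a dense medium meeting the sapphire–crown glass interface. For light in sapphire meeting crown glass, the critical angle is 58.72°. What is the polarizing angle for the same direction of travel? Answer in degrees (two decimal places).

At the critical angle sin θ_c = n₂/n₁, giving n₂/n₁ = sin 58.72° = 0.8546.
Then tan θ_B = n₂/n₁ = 0.8546, so θ_B = arctan 0.8546 = 40.52°.

θ_B ≈ 40.52°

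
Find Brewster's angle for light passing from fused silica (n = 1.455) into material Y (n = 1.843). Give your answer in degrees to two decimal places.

θ_B ≈ 51.71°

tan θ_B = n₂/n₁ = 1.843/1.455 = 1.2667. Taking the arctangent, θ_B = 51.71°.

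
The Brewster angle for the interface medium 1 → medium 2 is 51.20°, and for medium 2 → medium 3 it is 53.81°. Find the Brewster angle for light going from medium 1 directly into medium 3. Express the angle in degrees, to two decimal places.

tan θ_B(1→2) = n₂/n₁ = tan 51.20° = 1.2437.
tan θ_B(2→3) = n₃/n₂ = tan 53.81° = 1.3668.
Multiplying, n₃/n₁ = 1.2437 × 1.3668 = 1.7000, and θ_B(1→3) = arctan 1.7000 = 59.53°.

θ_B ≈ 59.53°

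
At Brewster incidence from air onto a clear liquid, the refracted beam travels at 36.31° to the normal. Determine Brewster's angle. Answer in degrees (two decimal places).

θ_B ≈ 53.69°

At Brewster's angle the reflected and refracted rays are perpendicular, so θ_B + θ_t = 90°.
θ_B = 90° − 36.31° = 53.69°.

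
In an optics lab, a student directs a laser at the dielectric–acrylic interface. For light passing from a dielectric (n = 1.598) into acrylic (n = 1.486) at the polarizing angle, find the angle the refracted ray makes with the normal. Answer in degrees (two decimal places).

First find Brewster's angle: tan θ_B = 1.486/1.598 = 0.9299, giving θ_B = 42.92°.
The refracted ray is perpendicular to the reflected ray, so θ_t = 90° − θ_B = 47.08°.

θ_t ≈ 47.08°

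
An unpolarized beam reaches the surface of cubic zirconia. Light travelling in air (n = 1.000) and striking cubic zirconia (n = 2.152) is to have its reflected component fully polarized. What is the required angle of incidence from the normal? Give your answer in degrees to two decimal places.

The reflected p-component vanishes when tan θ_B = n₂/n₁.
Brewster's condition: tan θ_B = n₂/n₁ = 2.152/1.000 = 2.1520.
So θ_B = arctan 2.1520 = 65.08°.

θ_B ≈ 65.08°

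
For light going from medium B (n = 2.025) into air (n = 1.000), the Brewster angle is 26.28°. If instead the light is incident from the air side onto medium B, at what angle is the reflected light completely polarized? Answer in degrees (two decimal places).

θ_B' ≈ 63.72°

tan θ_B' = n₁/n₂ = 1/tan θ_B, so θ_B' = 90° − θ_B.
θ_B' = 90° − 26.28° = 63.72°.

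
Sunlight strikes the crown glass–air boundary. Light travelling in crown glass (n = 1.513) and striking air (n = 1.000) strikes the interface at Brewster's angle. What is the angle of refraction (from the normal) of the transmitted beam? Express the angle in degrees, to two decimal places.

θ_t ≈ 56.54°

θ_B = arctan(n₂/n₁) = arctan(1.000/1.513) = 33.46°.
The refracted ray is perpendicular to the reflected ray, so θ_t = 90° − θ_B = 56.54°.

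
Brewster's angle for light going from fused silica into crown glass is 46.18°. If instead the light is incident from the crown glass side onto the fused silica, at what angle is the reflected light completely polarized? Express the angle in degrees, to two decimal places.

The two Brewster angles are complementary: θ_B' = 90° − θ_B = 90° − 46.18° = 43.82°.

θ_B' ≈ 43.82°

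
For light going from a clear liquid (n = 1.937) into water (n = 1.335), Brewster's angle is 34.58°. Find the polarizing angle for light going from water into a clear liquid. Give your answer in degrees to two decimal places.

θ_B' ≈ 55.42°

Reversing the direction swaps n₁ and n₂, so tan θ_B' = 1/tan θ_B and θ_B' = 90° − θ_B.
Hence θ_B' = 90° − 34.58° = 55.42°.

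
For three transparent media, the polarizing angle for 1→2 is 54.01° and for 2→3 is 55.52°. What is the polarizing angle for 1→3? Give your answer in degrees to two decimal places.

n₂/n₁ = tan 54.01° = 1.3769 and n₃/n₂ = tan 55.52° = 1.4561.
So n₃/n₁ = (n₂/n₁)(n₃/n₂) = 1.3769 × 1.4561 = 2.0049.
θ_B(1→3) = arctan(2.0049) = 63.49°.

θ_B ≈ 63.49°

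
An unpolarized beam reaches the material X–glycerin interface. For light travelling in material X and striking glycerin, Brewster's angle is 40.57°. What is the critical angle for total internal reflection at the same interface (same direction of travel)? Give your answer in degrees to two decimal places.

tan θ_B = n₂/n₁ = tan 40.57° = 0.8562.
Total internal reflection: sin θ_c = n₂/n₁ = 0.8562.
θ_c = arcsin(0.8562) = 58.89°.

θ_c ≈ 58.89°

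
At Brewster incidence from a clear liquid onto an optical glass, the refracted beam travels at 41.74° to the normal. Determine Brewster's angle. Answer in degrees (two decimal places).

At Brewster's angle the reflected and refracted rays are perpendicular, so θ_B + θ_t = 90°.
θ_B = 90° − 41.74° = 48.26°.

θ_B ≈ 48.26°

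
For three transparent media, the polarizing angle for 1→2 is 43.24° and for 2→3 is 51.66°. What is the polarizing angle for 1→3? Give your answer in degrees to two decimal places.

θ_B ≈ 49.94°

n₂/n₁ = tan 43.24° = 0.9404 and n₃/n₂ = tan 51.66° = 1.2644.
So n₃/n₁ = (n₂/n₁)(n₃/n₂) = 0.9404 × 1.2644 = 1.1890.
θ_B(1→3) = arctan(1.1890) = 49.94°.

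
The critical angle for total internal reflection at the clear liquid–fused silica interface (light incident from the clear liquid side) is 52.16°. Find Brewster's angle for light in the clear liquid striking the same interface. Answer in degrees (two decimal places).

sin θ_c = n₂/n₁, so n₂/n₁ = sin 52.16° = 0.7897.
Brewster: tan θ_B = n₂/n₁ = 0.7897.
θ_B = arctan(0.7897) = 38.30°.

θ_B ≈ 38.30°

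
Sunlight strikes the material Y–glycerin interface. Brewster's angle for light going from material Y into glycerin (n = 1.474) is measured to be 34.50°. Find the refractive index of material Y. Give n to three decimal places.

n ≈ 2.145

At Brewster's angle, tan θ_B = n₂/n₁ with n₁ on the incident side (material Y) and n₂ on the transmitted side (glycerin).
n₁ = n₂ / tan θ_B = 1.474 / tan 34.50° = 2.145.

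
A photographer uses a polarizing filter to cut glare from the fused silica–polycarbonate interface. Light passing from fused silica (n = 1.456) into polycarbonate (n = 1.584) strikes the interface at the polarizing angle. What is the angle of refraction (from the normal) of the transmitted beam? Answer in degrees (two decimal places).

θ_t ≈ 42.59°

tan θ_B = n₂/n₁ = 1.584/1.456 = 1.0879, so θ_B = 47.41°.
At Brewster's angle the reflected and refracted rays are perpendicular, so θ_t = 90° − θ_B = 90° − 47.41° = 42.59°.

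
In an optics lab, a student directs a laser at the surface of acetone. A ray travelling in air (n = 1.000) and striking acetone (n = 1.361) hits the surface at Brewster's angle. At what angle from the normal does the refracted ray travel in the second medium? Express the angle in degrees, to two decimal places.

tan θ_B = n₂/n₁ = 1.361/1.000 = 1.3610, so θ_B = 53.69°.
The refracted ray is perpendicular to the reflected ray, so θ_t = 90° − θ_B = 36.31°.

θ_t ≈ 36.31°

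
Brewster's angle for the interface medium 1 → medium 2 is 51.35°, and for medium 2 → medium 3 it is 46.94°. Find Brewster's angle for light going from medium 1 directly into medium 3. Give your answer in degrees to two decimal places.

tan θ_B(1→2) = n₂/n₁ = tan 51.35° = 1.2504.
tan θ_B(2→3) = n₃/n₂ = tan 46.94° = 1.0701.
n₃/n₁ = 1.3381. Then tan θ_B(1→3) = n₃/n₁, so θ_B(1→3) = arctan(1.3381) = 53.23°.

θ_B ≈ 53.23°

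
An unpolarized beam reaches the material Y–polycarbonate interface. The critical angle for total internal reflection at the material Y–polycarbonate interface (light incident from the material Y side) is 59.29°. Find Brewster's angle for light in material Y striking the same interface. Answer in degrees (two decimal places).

sin θ_c = n₂/n₁, so n₂/n₁ = sin 59.29° = 0.8598.
Brewster: tan θ_B = n₂/n₁ = 0.8598.
θ_B = arctan(0.8598) = 40.69°.

θ_B ≈ 40.69°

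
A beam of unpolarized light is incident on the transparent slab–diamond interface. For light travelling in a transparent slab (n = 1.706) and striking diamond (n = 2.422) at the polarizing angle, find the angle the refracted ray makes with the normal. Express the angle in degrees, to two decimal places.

θ_B = arctan(n₂/n₁) = arctan(2.422/1.706) = 54.84°.
At Brewster's angle the reflected and refracted rays are perpendicular, so θ_t = 90° − θ_B = 90° − 54.84° = 35.16°.

θ_t ≈ 35.16°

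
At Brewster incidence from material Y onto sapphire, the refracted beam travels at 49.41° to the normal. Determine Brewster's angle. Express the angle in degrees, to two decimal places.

At Brewster's angle the reflected and refracted rays are perpendicular, so θ_B + θ_t = 90°.
So θ_B = 90° − θ_t = 90° − 49.41° = 40.59°.

θ_B ≈ 40.59°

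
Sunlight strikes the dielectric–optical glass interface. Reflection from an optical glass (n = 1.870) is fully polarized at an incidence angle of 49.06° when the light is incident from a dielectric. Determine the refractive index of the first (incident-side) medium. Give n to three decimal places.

At Brewster's angle, tan θ_B = n₂/n₁ with n₁ on the incident side (a dielectric) and n₂ on the transmitted side (an optical glass).
n₁ = n₂ / tan θ_B = 1.870 / tan 49.06° = 1.622.

n ≈ 1.622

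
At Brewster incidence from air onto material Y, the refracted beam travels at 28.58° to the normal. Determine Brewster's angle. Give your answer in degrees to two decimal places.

θ_B ≈ 61.42°

Brewster's condition makes the reflected and refracted beams perpendicular: θ_B + θ_t = 90°.
θ_B = 90° − 28.58° = 61.42°.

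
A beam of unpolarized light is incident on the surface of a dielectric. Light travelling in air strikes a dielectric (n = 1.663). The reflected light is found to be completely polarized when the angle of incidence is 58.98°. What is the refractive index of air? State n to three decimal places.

Brewster's law: tan θ_B = n₂/n₁ (light incident in air, refracted into a dielectric).
n₁ = n₂ / tan θ_B = 1.663 / tan 58.98° = 1.000.

n ≈ 1.000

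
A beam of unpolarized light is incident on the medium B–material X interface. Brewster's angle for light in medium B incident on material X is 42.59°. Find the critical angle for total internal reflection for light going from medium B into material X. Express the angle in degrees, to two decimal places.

From Brewster, n₂/n₁ = tan θ_B = tan 42.59° = 0.9192.
Then sin θ_c = n₂/n₁ = 0.9192, so θ_c = arcsin 0.9192 = 66.81°.

θ_c ≈ 66.81°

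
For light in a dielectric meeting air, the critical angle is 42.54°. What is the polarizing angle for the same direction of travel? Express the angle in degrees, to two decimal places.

sin θ_c = n₂/n₁, so n₂/n₁ = sin 42.54° = 0.6761.
Brewster: tan θ_B = n₂/n₁ = 0.6761.
θ_B = arctan(0.6761) = 34.06°.

θ_B ≈ 34.06°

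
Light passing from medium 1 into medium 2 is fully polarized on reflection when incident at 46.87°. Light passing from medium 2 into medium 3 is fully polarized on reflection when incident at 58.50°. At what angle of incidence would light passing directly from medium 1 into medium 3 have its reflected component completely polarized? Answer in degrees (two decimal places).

n₂/n₁ = tan 46.87° = 1.0675 and n₃/n₂ = tan 58.50° = 1.6319.
Multiplying, n₃/n₁ = 1.0675 × 1.6319 = 1.7420, and θ_B(1→3) = arctan 1.7420 = 60.14°.

θ_B ≈ 60.14°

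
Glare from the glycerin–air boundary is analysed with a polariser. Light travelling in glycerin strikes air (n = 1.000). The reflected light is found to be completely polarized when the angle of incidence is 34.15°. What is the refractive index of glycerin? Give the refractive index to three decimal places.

Brewster's law: tan θ_B = n₂/n₁ (light incident in glycerin, refracted into air).
n₁ = n₂ / tan θ_B = 1.000 / tan 34.15° = 1.474.

n ≈ 1.474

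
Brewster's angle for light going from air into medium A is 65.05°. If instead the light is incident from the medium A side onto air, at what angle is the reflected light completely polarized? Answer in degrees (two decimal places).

Reversing the direction swaps n₁ and n₂, so tan θ_B' = 1/tan θ_B and θ_B' = 90° − θ_B.
Hence θ_B' = 90° − 65.05° = 24.95°.

θ_B' ≈ 24.95°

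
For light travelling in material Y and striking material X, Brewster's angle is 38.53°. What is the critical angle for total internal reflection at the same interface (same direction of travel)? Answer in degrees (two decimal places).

θ_c ≈ 52.78°

From Brewster, n₂/n₁ = tan θ_B = tan 38.53° = 0.7963.
Then sin θ_c = n₂/n₁ = 0.7963, so θ_c = arcsin 0.7963 = 52.78°.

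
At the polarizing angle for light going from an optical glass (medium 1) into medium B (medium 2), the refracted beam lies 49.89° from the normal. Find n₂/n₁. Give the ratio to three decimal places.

At Brewster incidence θ_B = 90° − θ_t = 90° − 49.89° = 40.11°.
Then n₂/n₁ = tan θ_B = tan 40.11° = 0.842.

n₂/n₁ ≈ 0.842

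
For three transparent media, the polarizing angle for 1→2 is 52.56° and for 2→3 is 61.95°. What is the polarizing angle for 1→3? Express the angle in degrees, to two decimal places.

n₂/n₁ = tan 52.56° = 1.3061 and n₃/n₂ = tan 61.95° = 1.8768.
So n₃/n₁ = (n₂/n₁)(n₃/n₂) = 1.3061 × 1.8768 = 2.4512.
θ_B(1→3) = arctan(2.4512) = 67.81°.

θ_B ≈ 67.81°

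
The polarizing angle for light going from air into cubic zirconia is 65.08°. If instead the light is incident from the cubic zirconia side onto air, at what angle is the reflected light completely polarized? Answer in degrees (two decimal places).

θ_B' ≈ 24.92°

tan θ_B' = n₁/n₂ = 1/tan θ_B, so θ_B' = 90° − θ_B.
θ_B' = 90° − 65.08° = 24.92°.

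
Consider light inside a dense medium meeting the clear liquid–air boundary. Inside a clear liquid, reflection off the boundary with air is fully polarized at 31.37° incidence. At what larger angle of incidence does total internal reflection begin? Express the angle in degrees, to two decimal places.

From Brewster, n₂/n₁ = tan θ_B = tan 31.37° = 0.6097.
Then sin θ_c = n₂/n₁ = 0.6097, so θ_c = arcsin 0.6097 = 37.57°.

θ_c ≈ 37.57°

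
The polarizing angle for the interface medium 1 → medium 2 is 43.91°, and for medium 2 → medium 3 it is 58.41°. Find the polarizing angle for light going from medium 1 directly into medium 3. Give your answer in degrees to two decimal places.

tan θ_B(1→2) = n₂/n₁ = tan 43.91° = 0.9627.
tan θ_B(2→3) = n₃/n₂ = tan 58.41° = 1.6261.
Multiplying, n₃/n₁ = 0.9627 × 1.6261 = 1.5654, and θ_B(1→3) = arctan 1.5654 = 57.43°.

θ_B ≈ 57.43°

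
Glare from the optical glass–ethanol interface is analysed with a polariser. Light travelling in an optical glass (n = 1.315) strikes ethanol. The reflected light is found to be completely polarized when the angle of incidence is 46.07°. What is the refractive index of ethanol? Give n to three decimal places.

n ≈ 1.365

Brewster's law: tan θ_B = n₂/n₁ (light incident in an optical glass, refracted into ethanol).
n₂ = n₁ tan θ_B = 1.315 × tan 46.07° = 1.365.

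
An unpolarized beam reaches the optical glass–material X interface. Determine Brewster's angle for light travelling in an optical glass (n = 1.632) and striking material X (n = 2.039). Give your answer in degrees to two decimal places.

θ_B ≈ 51.33°

The reflected p-component vanishes when tan θ_B = n₂/n₁.
Here n₂/n₁ = 2.039/1.632 = 1.2494, and Brewster's law gives tan θ_B = n₂/n₁.
So θ_B = arctan 1.2494 = 51.33°.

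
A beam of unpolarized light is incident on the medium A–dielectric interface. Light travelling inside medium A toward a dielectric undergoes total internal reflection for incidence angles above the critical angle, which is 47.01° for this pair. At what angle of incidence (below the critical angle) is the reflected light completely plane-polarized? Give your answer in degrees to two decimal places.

θ_B ≈ 36.18°

n₂/n₁ = sin θ_c = sin 47.01° = 0.7315.
tan θ_B equals the same ratio, so θ_B = arctan(0.7315) = 36.18°.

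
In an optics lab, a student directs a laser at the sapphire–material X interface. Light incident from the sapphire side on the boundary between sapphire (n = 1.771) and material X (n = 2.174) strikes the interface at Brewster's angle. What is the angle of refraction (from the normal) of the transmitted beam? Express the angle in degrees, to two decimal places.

θ_t ≈ 39.17°

θ_B = arctan(n₂/n₁) = arctan(2.174/1.771) = 50.83°.
Since θ_B + θ_t = 90° at Brewster incidence, θ_t = 90° − 50.83° = 39.17°.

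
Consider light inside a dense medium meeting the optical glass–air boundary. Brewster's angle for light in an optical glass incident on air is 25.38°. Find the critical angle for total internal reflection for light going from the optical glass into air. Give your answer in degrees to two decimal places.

θ_c ≈ 28.32°

n₂/n₁ = tan 25.38° = 0.4744; the critical angle satisfies sin θ_c = n₂/n₁.
θ_c = arcsin(0.4744) = 28.32°.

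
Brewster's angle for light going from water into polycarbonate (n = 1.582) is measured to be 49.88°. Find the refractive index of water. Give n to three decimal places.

n ≈ 1.333

Brewster's law: tan θ_B = n₂/n₁ (light incident in water, refracted into polycarbonate).
n₁ = n₂ / tan θ_B = 1.582 / tan 49.88° = 1.333.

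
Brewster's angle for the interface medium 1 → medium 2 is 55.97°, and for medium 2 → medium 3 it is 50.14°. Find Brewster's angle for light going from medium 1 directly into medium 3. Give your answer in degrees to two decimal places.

Each Brewster angle gives a ratio: n₂/n₁ = tan 55.97° = 1.4809, n₃/n₂ = tan 50.14° = 1.1977.
Multiplying, n₃/n₁ = 1.4809 × 1.1977 = 1.7736, and θ_B(1→3) = arctan 1.7736 = 60.59°.

θ_B ≈ 60.59°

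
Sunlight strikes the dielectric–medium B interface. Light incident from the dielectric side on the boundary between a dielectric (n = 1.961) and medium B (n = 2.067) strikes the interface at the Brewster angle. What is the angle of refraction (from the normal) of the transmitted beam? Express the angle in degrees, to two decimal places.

θ_t ≈ 43.49°

θ_B = arctan(n₂/n₁) = arctan(2.067/1.961) = 46.51°.
At Brewster's angle the reflected and refracted rays are perpendicular, so θ_t = 90° − θ_B = 90° − 46.51° = 43.49°.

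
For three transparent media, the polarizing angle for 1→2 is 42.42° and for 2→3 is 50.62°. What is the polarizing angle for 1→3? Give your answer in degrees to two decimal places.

θ_B ≈ 48.07°

n₂/n₁ = tan 42.42° = 0.9138 and n₃/n₂ = tan 50.62° = 1.2183.
So n₃/n₁ = (n₂/n₁)(n₃/n₂) = 0.9138 × 1.2183 = 1.1132.
θ_B(1→3) = arctan(1.1132) = 48.07°.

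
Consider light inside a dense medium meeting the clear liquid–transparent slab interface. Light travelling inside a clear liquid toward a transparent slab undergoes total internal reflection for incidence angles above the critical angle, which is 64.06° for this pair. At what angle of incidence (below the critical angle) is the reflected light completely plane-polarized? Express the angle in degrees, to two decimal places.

θ_B ≈ 41.96°

n₂/n₁ = sin θ_c = sin 64.06° = 0.8993.
tan θ_B equals the same ratio, so θ_B = arctan(0.8993) = 41.96°.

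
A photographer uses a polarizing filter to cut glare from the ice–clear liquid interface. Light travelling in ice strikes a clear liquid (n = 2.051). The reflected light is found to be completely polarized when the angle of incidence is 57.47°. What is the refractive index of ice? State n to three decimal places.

n ≈ 1.308

At Brewster's angle, tan θ_B = n₂/n₁ with n₁ on the incident side (ice) and n₂ on the transmitted side (a clear liquid).
n₁ = n₂ / tan θ_B = 2.051 / tan 57.47° = 1.308.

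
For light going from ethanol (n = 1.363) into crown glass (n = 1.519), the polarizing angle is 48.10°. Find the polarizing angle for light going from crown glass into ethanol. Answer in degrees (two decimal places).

θ_B' ≈ 41.90°

The two Brewster angles are complementary: θ_B' = 90° − θ_B = 90° − 48.10° = 41.90°.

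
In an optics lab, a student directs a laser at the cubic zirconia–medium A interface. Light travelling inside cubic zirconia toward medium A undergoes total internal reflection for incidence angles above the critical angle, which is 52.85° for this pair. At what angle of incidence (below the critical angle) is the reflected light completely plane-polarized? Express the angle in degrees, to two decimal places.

sin θ_c = n₂/n₁, so n₂/n₁ = sin 52.85° = 0.7971.
Brewster: tan θ_B = n₂/n₁ = 0.7971.
θ_B = arctan(0.7971) = 38.56°.

θ_B ≈ 38.56°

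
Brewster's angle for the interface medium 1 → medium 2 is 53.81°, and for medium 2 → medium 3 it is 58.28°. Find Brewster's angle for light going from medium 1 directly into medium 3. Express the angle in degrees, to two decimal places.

Each Brewster angle gives a ratio: n₂/n₁ = tan 53.81° = 1.3668, n₃/n₂ = tan 58.28° = 1.6179.
n₃/n₁ = 2.2114. Then tan θ_B(1→3) = n₃/n₁, so θ_B(1→3) = arctan(2.2114) = 65.67°.

θ_B ≈ 65.67°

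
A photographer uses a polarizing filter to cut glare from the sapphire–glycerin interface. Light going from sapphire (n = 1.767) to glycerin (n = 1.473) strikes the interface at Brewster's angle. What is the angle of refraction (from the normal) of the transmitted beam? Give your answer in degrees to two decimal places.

First find Brewster's angle: tan θ_B = 1.473/1.767 = 0.8336, giving θ_B = 39.82°.
The refracted ray is perpendicular to the reflected ray, so θ_t = 90° − θ_B = 50.18°.

θ_t ≈ 50.18°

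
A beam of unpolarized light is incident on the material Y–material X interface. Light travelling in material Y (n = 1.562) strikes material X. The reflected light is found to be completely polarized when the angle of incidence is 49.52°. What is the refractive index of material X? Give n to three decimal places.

Brewster's law: tan θ_B = n₂/n₁ (light incident in material Y, refracted into material X).
n₂ = n₁ tan θ_B = 1.562 × tan 49.52° = 1.830.

n ≈ 1.830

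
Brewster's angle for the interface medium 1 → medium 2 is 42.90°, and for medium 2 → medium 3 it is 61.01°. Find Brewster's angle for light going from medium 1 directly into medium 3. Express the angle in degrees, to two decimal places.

θ_B ≈ 59.19°

tan θ_B(1→2) = n₂/n₁ = tan 42.90° = 0.9293.
tan θ_B(2→3) = n₃/n₂ = tan 61.01° = 1.8048.
So n₃/n₁ = (n₂/n₁)(n₃/n₂) = 0.9293 × 1.8048 = 1.6771.
θ_B(1→3) = arctan(1.6771) = 59.19°.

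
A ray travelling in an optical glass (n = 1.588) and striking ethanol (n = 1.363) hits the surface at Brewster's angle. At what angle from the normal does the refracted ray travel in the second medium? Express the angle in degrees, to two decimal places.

θ_t ≈ 49.36°

tan θ_B = n₂/n₁ = 1.363/1.588 = 0.8583, so θ_B = 40.64°.
Since θ_B + θ_t = 90° at Brewster incidence, θ_t = 90° − 40.64° = 49.36°.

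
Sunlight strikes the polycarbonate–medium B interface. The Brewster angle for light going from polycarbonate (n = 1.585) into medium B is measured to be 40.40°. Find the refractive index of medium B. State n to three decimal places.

Full polarization of the reflected beam means tan θ_B = n₂/n₁, where n₁ is the incident medium (polycarbonate).
n₂ = n₁ tan θ_B = 1.585 × tan 40.40° = 1.349.

n ≈ 1.349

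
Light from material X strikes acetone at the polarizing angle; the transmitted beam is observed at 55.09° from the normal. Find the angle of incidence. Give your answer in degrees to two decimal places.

At Brewster's angle the reflected and refracted rays are perpendicular, so θ_B + θ_t = 90°.
So θ_B = 90° − θ_t = 90° − 55.09° = 34.91°.

θ_B ≈ 34.91°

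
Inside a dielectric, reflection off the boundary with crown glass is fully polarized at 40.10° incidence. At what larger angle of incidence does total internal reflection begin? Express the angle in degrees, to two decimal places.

tan θ_B = n₂/n₁ = tan 40.10° = 0.8421.
Total internal reflection: sin θ_c = n₂/n₁ = 0.8421.
θ_c = arcsin(0.8421) = 57.36°.

θ_c ≈ 57.36°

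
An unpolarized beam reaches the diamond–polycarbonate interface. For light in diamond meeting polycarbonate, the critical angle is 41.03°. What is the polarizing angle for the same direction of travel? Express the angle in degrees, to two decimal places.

n₂/n₁ = sin θ_c = sin 41.03° = 0.6565.
tan θ_B equals the same ratio, so θ_B = arctan(0.6565) = 33.28°.

θ_B ≈ 33.28°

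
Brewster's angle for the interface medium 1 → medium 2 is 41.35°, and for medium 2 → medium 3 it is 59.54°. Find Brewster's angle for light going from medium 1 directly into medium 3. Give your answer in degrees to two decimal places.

tan θ_B(1→2) = n₂/n₁ = tan 41.35° = 0.8801.
tan θ_B(2→3) = n₃/n₂ = tan 59.54° = 1.7004.
Multiplying, n₃/n₁ = 0.8801 × 1.7004 = 1.4964, and θ_B(1→3) = arctan 1.4964 = 56.25°.

θ_B ≈ 56.25°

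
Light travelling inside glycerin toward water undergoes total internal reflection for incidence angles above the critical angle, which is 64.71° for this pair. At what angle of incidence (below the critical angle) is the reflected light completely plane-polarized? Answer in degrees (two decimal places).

n₂/n₁ = sin θ_c = sin 64.71° = 0.9042.
tan θ_B equals the same ratio, so θ_B = arctan(0.9042) = 42.12°.

θ_B ≈ 42.12°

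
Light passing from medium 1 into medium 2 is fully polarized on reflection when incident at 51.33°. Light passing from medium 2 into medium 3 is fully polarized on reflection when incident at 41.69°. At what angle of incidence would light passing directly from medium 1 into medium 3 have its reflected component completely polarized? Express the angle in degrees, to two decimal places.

θ_B ≈ 48.06°

n₂/n₁ = tan 51.33° = 1.2495 and n₃/n₂ = tan 41.69° = 0.8907.
So n₃/n₁ = (n₂/n₁)(n₃/n₂) = 1.2495 × 0.8907 = 1.1129.
θ_B(1→3) = arctan(1.1129) = 48.06°.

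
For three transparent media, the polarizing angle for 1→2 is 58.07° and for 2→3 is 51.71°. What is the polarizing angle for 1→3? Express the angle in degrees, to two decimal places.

θ_B ≈ 63.80°

tan θ_B(1→2) = n₂/n₁ = tan 58.07° = 1.6047.
tan θ_B(2→3) = n₃/n₂ = tan 51.71° = 1.2667.
So n₃/n₁ = (n₂/n₁)(n₃/n₂) = 1.6047 × 1.2667 = 2.0326.
θ_B(1→3) = arctan(2.0326) = 63.80°.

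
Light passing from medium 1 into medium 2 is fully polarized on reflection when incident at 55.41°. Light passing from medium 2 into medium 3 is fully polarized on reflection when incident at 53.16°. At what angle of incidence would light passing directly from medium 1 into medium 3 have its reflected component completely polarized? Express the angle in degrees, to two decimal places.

θ_B ≈ 62.68°

Each Brewster angle gives a ratio: n₂/n₁ = tan 55.41° = 1.4501, n₃/n₂ = tan 53.16° = 1.3348.
Multiplying, n₃/n₁ = 1.4501 × 1.3348 = 1.9356, and θ_B(1→3) = arctan 1.9356 = 62.68°.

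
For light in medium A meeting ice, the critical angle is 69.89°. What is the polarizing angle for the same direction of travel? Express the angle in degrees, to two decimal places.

θ_B ≈ 43.20°

sin θ_c = n₂/n₁, so n₂/n₁ = sin 69.89° = 0.9390.
Brewster: tan θ_B = n₂/n₁ = 0.9390.
θ_B = arctan(0.9390) = 43.20°.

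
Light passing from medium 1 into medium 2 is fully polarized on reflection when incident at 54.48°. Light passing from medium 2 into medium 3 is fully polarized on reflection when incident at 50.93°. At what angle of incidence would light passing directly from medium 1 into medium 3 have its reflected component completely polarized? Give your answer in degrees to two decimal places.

n₂/n₁ = tan 54.48° = 1.4009 and n₃/n₂ = tan 50.93° = 1.2318.
So n₃/n₁ = (n₂/n₁)(n₃/n₂) = 1.4009 × 1.2318 = 1.7257.
θ_B(1→3) = arctan(1.7257) = 59.91°.

θ_B ≈ 59.91°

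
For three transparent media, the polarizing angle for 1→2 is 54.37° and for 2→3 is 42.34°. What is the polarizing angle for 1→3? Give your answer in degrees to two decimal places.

θ_B ≈ 51.81°

tan θ_B(1→2) = n₂/n₁ = tan 54.37° = 1.3952.
tan θ_B(2→3) = n₃/n₂ = tan 42.34° = 0.9112.
n₃/n₁ = 1.2714. Then tan θ_B(1→3) = n₃/n₁, so θ_B(1→3) = arctan(1.2714) = 51.81°.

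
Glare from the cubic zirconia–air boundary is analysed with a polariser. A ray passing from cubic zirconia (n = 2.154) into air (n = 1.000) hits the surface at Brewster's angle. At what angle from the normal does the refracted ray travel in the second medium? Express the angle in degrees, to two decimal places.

θ_t ≈ 65.10°

tan θ_B = n₂/n₁ = 1.000/2.154 = 0.4643, so θ_B = 24.90°.
Since θ_B + θ_t = 90° at Brewster incidence, θ_t = 90° − 24.90° = 65.10°.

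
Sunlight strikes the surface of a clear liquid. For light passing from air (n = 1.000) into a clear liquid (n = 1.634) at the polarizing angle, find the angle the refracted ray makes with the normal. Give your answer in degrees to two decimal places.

tan θ_B = n₂/n₁ = 1.634/1.000 = 1.6340, so θ_B = 58.53°.
Since θ_B + θ_t = 90° at Brewster incidence, θ_t = 90° − 58.53° = 31.47°.

θ_t ≈ 31.47°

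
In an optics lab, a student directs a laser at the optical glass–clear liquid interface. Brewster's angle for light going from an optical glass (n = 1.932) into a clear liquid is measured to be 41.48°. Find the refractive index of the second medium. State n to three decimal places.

Brewster's law: tan θ_B = n₂/n₁ (light incident in an optical glass, refracted into a clear liquid).
n₂ = n₁ tan θ_B = 1.932 × tan 41.48° = 1.708.

n ≈ 1.708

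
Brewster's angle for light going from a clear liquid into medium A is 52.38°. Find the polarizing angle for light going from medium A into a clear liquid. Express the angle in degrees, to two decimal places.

θ_B' ≈ 37.62°

Reversing the direction swaps n₁ and n₂, so tan θ_B' = 1/tan θ_B and θ_B' = 90° − θ_B.
Hence θ_B' = 90° − 52.38° = 37.62°.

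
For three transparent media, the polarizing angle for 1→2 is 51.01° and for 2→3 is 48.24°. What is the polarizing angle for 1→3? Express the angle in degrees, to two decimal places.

Each Brewster angle gives a ratio: n₂/n₁ = tan 51.01° = 1.2353, n₃/n₂ = tan 48.24° = 1.1200.
So n₃/n₁ = (n₂/n₁)(n₃/n₂) = 1.2353 × 1.1200 = 1.3836.
θ_B(1→3) = arctan(1.3836) = 54.14°.

θ_B ≈ 54.14°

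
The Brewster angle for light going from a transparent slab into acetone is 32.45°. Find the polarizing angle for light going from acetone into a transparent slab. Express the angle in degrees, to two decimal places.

θ_B' ≈ 57.55°

Reversing the direction swaps n₁ and n₂, so tan θ_B' = 1/tan θ_B and θ_B' = 90° − θ_B.
Hence θ_B' = 90° − 32.45° = 57.55°.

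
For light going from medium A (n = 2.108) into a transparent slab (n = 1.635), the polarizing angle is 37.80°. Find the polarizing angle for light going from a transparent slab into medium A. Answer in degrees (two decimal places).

The two Brewster angles are complementary: θ_B' = 90° − θ_B = 90° − 37.80° = 52.20°.

θ_B' ≈ 52.20°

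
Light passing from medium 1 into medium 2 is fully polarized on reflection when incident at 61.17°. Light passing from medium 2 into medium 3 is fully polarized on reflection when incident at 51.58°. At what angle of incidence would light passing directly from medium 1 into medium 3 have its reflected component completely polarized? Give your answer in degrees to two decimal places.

θ_B ≈ 66.41°

tan θ_B(1→2) = n₂/n₁ = tan 61.17° = 1.8167.
tan θ_B(2→3) = n₃/n₂ = tan 51.58° = 1.2608.
Multiplying, n₃/n₁ = 1.8167 × 1.2608 = 2.2905, and θ_B(1→3) = arctan 2.2905 = 66.41°.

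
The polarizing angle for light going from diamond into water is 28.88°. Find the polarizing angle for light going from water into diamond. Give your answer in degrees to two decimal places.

θ_B' ≈ 61.12°

tan θ_B' = n₁/n₂ = 1/tan θ_B, so θ_B' = 90° − θ_B.
θ_B' = 90° − 28.88° = 61.12°.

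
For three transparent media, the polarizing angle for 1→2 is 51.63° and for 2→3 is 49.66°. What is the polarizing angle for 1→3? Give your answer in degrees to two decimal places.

tan θ_B(1→2) = n₂/n₁ = tan 51.63° = 1.2630.
tan θ_B(2→3) = n₃/n₂ = tan 49.66° = 1.1775.
n₃/n₁ = 1.4872. Then tan θ_B(1→3) = n₃/n₁, so θ_B(1→3) = arctan(1.4872) = 56.08°.

θ_B ≈ 56.08°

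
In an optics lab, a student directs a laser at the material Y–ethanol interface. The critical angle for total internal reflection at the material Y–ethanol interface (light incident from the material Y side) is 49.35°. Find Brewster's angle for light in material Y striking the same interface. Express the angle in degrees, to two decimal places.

n₂/n₁ = sin θ_c = sin 49.35° = 0.7587.
tan θ_B equals the same ratio, so θ_B = arctan(0.7587) = 37.19°.

θ_B ≈ 37.19°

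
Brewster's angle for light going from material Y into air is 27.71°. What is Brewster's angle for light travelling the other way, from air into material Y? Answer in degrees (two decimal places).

tan θ_B' = n₁/n₂ = 1/tan θ_B, so θ_B' = 90° − θ_B.
θ_B' = 90° − 27.71° = 62.29°.

θ_B' ≈ 62.29°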